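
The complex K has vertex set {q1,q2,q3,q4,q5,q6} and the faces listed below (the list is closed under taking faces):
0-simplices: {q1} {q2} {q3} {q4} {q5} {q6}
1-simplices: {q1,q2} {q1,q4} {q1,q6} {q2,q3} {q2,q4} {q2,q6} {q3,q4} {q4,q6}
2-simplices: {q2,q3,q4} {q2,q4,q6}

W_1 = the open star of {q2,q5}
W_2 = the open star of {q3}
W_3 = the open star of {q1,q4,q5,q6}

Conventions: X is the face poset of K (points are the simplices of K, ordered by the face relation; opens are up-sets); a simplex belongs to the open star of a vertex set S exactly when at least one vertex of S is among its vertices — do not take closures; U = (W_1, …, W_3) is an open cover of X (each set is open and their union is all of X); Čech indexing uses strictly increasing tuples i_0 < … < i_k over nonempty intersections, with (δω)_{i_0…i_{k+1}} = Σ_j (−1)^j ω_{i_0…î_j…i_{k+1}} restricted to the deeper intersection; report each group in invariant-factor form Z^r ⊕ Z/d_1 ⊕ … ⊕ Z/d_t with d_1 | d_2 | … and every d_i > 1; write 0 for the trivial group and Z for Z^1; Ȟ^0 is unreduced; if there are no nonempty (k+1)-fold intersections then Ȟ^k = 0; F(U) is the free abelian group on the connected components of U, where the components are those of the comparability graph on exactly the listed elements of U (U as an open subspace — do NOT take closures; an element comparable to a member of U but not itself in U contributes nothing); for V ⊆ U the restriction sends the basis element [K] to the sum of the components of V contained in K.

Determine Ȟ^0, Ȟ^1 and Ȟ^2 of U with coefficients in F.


Ȟ^0 ≅ Z^2; Ȟ^1 ≅ Z; Ȟ^2 ≅ 0

intersection data:
  W1={{q2},{q5},{q1,q2},{q2,q3},{q2,q4},{q2,q6},{q2,q3,q4},{q2,q4,q6}} W2={{q3},{q2,q3},{q3,q4},{q2,q3,q4}} W3={{q1},{q4},{q5},{q6},{q1,q2},{q1,q4},{q1,q6},{q2,q4},{q2,q6},{q3,q4},{q4,q6},{q2,q3,q4},{q2,q4,q6}}
  W12={{q2,q3},{q2,q3,q4}} W13={{q5},{q1,q2},{q2,q4},{q2,q6},{q2,q3,q4},{q2,q4,q6}} W23={{q3,q4},{q2,q3,q4}}
  W123={{q2,q3,q4}}
components per intersection:
  W1: {{q2},{q1,q2},{q2,q3},{q2,q4},{q2,q6},{q2,q3,q4},{q2,q4,q6}} {{q5}}
  W2: {{q3},{q2,q3},{q3,q4},{q2,q3,q4}}
  W3: {{q1},{q4},{q6},{q1,q2},{q1,q4},{q1,q6},{q2,q4},{q2,q6},{q3,q4},{q4,q6},{q2,q3,q4},{q2,q4,q6}} {{q5}}
  W12: {{q2,q3},{q2,q3,q4}}
  W13: {{q5}} {{q1,q2}} {{q2,q4},{q2,q6},{q2,q3,q4},{q2,q4,q6}}
  W23: {{q3,q4},{q2,q3,q4}}
  W123: {{q2,q3,q4}}
C dims 5,5,1; δ0: rk 3, SNF 1^3; δ1: rk 1, SNF 1^1
Ȟ^0 = (5 − 3) − 0 = 2, so Ȟ^0 ≅ Z^2
Ȟ^1 = (5 − 1) − 3 = 1, so Ȟ^1 ≅ Z
Ȟ^2 = (1 − 0) − 1 = 0, so Ȟ^2 ≅ 0


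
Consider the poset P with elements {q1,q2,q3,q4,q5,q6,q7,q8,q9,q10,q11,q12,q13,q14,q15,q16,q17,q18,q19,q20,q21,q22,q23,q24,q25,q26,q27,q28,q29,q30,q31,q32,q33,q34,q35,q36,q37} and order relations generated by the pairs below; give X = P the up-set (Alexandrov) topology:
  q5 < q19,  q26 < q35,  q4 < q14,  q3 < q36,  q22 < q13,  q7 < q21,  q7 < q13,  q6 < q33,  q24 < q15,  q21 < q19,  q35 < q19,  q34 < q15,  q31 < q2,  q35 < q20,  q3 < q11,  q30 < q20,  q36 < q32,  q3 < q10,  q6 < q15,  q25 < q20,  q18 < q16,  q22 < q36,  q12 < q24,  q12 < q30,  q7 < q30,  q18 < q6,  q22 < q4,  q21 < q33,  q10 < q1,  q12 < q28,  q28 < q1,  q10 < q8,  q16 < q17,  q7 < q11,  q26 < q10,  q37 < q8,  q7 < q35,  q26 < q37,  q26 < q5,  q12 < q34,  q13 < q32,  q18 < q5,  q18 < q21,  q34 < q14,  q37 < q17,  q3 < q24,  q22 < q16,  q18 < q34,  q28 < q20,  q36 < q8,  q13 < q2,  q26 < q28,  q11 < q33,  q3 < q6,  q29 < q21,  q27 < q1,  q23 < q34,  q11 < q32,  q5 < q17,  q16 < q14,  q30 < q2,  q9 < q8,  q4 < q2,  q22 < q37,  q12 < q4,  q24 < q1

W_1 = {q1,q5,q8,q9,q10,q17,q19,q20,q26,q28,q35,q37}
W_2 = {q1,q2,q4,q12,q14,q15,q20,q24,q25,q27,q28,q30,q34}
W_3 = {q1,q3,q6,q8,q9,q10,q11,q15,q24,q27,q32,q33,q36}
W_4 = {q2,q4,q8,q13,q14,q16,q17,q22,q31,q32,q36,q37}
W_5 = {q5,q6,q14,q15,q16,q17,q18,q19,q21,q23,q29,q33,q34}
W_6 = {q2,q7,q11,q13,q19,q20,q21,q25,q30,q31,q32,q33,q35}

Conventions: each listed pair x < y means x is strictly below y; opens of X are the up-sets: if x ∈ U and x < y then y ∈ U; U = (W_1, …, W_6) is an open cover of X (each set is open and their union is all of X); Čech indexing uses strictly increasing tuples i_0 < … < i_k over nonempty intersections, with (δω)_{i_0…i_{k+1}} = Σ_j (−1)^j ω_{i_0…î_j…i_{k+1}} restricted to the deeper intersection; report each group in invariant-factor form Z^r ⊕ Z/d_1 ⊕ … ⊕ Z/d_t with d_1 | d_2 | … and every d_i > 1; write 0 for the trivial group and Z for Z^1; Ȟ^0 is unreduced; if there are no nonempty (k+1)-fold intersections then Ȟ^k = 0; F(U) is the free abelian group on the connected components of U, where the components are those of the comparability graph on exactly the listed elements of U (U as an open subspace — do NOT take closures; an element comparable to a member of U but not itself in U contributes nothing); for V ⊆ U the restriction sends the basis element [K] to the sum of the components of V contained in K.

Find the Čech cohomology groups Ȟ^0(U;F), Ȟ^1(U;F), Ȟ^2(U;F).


Ȟ^0(U;F) ≅ Z,  Ȟ^1(U;F) ≅ 0,  Ȟ^2(U;F) ≅ Z/2

nonempty overlaps:
  W12={q1,q20,q28} W13={q1,q8,q9,q10} W14={q8,q17,q37} W15={q5,q17,q19} W16={q19,q20,q35} W23={q1,q15,q24,q27} W24={q2,q4,q14} W25={q14,q15,q34} W26={q2,q20,q25,q30} W34={q8,q32,q36} W35={q6,q15,q33} W36={q11,q32,q33} W45={q14,q16,q17} W46={q2,q13,q31,q32} W56={q19,q21,q33}
  W123={q1} W126={q20} W134={q8} W145={q17} W156={q19} W235={q15} W245={q14} W246={q2} W346={q32} W356={q33}
components per intersection:
  W1: {q1,q5,q8,q9,q10,q17,q19,q20,q26,q28,q35,q37}
  W2: {q1,q2,q4,q12,q14,q15,q20,q24,q25,q27,q28,q30,q34}
  W3: {q1,q3,q6,q8,q9,q10,q11,q15,q24,q27,q32,q33,q36}
  W4: {q2,q4,q8,q13,q14,q16,q17,q22,q31,q32,q36,q37}
  W5: {q5,q6,q14,q15,q16,q17,q18,q19,q21,q23,q29,q33,q34}
  W6: {q2,q7,q11,q13,q19,q20,q21,q25,q30,q31,q32,q33,q35}
  W12: {q1,q20,q28}
  W13: {q1,q8,q9,q10}
  W14: {q8,q17,q37}
  W15: {q5,q17,q19}
  W16: {q19,q20,q35}
  W23: {q1,q15,q24,q27}
  W24: {q2,q4,q14}
  W25: {q14,q15,q34}
  W26: {q2,q20,q25,q30}
  W34: {q8,q32,q36}
  W35: {q6,q15,q33}
  W36: {q11,q32,q33}
  W45: {q14,q16,q17}
  W46: {q2,q13,q31,q32}
  W56: {q19,q21,q33}
  W123: {q1}
  W126: {q20}
  W134: {q8}
  W145: {q17}
  W156: {q19}
  W235: {q15}
  W245: {q14}
  W246: {q2}
  W346: {q32}
  W356: {q33}
C dims 6,15,10; δ0: rk 5, SNF 1^5; δ1: rk 10, SNF 1^9·2
degree 0: 6−5−0 = 1 → Ȟ^0 ≅ Z
degree 1: 15−10−5 = 0 → Ȟ^1 ≅ 0
degree 2: 10−0−10 = 0 plus torsion [2] → Ȟ^2 ≅ Z/2


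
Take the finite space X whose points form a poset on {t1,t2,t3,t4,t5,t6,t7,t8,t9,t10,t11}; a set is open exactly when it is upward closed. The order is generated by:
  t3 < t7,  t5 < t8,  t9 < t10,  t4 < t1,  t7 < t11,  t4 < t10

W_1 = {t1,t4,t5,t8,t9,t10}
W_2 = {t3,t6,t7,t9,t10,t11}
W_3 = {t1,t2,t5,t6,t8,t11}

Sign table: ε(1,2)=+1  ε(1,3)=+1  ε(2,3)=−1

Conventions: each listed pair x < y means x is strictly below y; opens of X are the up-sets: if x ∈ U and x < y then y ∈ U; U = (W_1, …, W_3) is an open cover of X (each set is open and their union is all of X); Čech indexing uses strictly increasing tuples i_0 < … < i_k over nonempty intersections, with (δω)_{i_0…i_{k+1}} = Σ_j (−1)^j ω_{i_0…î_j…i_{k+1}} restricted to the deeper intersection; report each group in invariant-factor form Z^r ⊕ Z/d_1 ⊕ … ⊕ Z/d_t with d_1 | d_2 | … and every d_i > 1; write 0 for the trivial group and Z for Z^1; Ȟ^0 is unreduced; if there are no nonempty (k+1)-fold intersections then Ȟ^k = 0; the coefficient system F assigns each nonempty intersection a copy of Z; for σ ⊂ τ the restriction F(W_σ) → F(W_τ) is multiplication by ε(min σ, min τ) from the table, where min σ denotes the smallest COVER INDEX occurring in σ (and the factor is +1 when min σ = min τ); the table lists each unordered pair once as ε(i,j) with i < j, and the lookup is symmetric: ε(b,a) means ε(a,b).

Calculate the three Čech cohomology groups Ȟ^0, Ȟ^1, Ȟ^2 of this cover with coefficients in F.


nonempty intersections:
  W12={t9,t10} W13={t1,t5,t8} W23={t6,t11}
C dims 3,3; δ0: rk 3, SNF 1^2·2
Ȟ^0: (3−3)−0=0 ⇒ 0
Ȟ^1: (3−0)−3=0 plus torsion [2] ⇒ Z/2
Ȟ^2: (0−0)−0=0 ⇒ 0

Ȟ^0 ≅ 0, Ȟ^1 ≅ Z/2 and Ȟ^2 ≅ 0


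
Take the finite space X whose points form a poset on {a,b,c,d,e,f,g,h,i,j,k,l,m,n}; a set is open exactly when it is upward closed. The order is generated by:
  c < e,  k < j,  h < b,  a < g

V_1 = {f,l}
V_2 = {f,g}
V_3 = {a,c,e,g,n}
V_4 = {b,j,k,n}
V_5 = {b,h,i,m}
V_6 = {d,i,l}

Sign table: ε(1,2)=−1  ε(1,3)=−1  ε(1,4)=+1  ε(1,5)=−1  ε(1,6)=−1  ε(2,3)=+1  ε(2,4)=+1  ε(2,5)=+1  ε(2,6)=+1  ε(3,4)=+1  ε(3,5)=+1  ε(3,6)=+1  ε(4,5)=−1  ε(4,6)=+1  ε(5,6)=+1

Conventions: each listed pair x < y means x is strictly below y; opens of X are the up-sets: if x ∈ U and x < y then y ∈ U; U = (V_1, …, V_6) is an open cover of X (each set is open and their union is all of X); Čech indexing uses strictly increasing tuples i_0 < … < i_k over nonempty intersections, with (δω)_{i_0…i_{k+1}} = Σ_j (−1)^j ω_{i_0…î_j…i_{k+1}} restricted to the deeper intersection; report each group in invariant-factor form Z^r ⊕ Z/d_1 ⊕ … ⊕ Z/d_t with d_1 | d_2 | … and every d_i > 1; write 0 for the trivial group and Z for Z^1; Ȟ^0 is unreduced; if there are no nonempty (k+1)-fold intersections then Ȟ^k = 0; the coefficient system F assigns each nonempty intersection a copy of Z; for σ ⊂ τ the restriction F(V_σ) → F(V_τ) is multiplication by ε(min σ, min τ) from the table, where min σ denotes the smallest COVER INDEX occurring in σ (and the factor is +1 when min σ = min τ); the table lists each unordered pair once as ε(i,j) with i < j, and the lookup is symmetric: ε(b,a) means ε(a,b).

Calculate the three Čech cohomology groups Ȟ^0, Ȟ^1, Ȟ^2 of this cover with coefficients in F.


intersection data:
  V12={f} V16={l} V23={g} V34={n} V45={b} V56={i}
C dims 6,6; δ0: rk 6, SNF 1^5·2
Ȟ^0 = (6 − 6) − 0 = 0, so Ȟ^0 ≅ 0
Ȟ^1 = (6 − 0) − 6 = 0 plus torsion [2], so Ȟ^1 ≅ Z/2
Ȟ^2 = (0 − 0) − 0 = 0, so Ȟ^2 ≅ 0

Ȟ^0(U;F) ≅ 0, Ȟ^1(U;F) ≅ Z/2 and Ȟ^2(U;F) ≅ 0


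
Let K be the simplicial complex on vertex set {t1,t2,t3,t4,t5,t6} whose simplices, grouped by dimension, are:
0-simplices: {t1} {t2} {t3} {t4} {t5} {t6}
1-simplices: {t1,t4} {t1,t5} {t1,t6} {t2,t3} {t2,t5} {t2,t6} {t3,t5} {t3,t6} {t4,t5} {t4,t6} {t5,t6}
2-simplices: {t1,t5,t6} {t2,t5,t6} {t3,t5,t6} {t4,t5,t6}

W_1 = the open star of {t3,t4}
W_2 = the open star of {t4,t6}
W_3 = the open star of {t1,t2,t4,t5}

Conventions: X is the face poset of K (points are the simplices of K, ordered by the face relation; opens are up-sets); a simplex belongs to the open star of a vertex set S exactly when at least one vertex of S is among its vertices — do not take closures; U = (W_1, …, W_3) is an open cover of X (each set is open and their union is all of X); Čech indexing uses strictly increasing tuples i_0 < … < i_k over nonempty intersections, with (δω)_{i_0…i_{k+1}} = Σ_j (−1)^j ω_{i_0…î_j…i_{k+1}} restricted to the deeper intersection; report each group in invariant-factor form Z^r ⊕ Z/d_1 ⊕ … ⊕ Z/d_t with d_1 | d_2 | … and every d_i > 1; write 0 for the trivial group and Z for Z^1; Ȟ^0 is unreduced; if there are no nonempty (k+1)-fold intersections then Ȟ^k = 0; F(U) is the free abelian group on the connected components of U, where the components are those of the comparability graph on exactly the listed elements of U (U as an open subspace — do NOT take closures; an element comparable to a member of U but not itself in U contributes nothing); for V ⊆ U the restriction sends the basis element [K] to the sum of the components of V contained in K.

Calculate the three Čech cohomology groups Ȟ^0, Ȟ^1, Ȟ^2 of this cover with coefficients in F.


intersection data:
  W1={{t3},{t4},{t1,t4},{t2,t3},{t3,t5},{t3,t6},{t4,t5},{t4,t6},{t3,t5,t6},{t4,t5,t6}} W2={{t4},{t6},{t1,t4},{t1,t6},{t2,t6},{t3,t6},{t4,t5},{t4,t6},{t5,t6},{t1,t5,t6},{t2,t5,t6},{t3,t5,t6},{t4,t5,t6}} W3={{t1},{t2},{t4},{t5},{t1,t4},{t1,t5},{t1,t6},{t2,t3},{t2,t5},{t2,t6},{t3,t5},{t4,t5},{t4,t6},{t5,t6},{t1,t5,t6},{t2,t5,t6},{t3,t5,t6},{t4,t5,t6}}
  W12={{t4},{t1,t4},{t3,t6},{t4,t5},{t4,t6},{t3,t5,t6},{t4,t5,t6}} W13={{t4},{t1,t4},{t2,t3},{t3,t5},{t4,t5},{t4,t6},{t3,t5,t6},{t4,t5,t6}} W23={{t4},{t1,t4},{t1,t6},{t2,t6},{t4,t5},{t4,t6},{t5,t6},{t1,t5,t6},{t2,t5,t6},{t3,t5,t6},{t4,t5,t6}}
  W123={{t4},{t1,t4},{t4,t5},{t4,t6},{t3,t5,t6},{t4,t5,t6}}
components per intersection:
  W1: {{t3},{t2,t3},{t3,t5},{t3,t6},{t3,t5,t6}} {{t4},{t1,t4},{t4,t5},{t4,t6},{t4,t5,t6}}
  W2: {{t4},{t6},{t1,t4},{t1,t6},{t2,t6},{t3,t6},{t4,t5},{t4,t6},{t5,t6},{t1,t5,t6},{t2,t5,t6},{t3,t5,t6},{t4,t5,t6}}
  W3: {{t1},{t2},{t4},{t5},{t1,t4},{t1,t5},{t1,t6},{t2,t3},{t2,t5},{t2,t6},{t3,t5},{t4,t5},{t4,t6},{t5,t6},{t1,t5,t6},{t2,t5,t6},{t3,t5,t6},{t4,t5,t6}}
  W12: {{t4},{t1,t4},{t4,t5},{t4,t6},{t4,t5,t6}} {{t3,t6},{t3,t5,t6}}
  W13: {{t4},{t1,t4},{t4,t5},{t4,t6},{t4,t5,t6}} {{t2,t3}} {{t3,t5},{t3,t5,t6}}
  W23: {{t4},{t1,t4},{t1,t6},{t2,t6},{t4,t5},{t4,t6},{t5,t6},{t1,t5,t6},{t2,t5,t6},{t3,t5,t6},{t4,t5,t6}}
  W123: {{t4},{t1,t4},{t4,t5},{t4,t6},{t4,t5,t6}} {{t3,t5,t6}}
C dims 4,6,2; δ0: rk 3, SNF 1^3; δ1: rk 2, SNF 1^2
Ȟ^0 = (4 − 3) − 0 = 1, so Ȟ^0 ≅ Z
Ȟ^1 = (6 − 2) − 3 = 1, so Ȟ^1 ≅ Z
Ȟ^2 = (2 − 0) − 2 = 0, so Ȟ^2 ≅ 0

Ȟ^0 ≅ Z, Ȟ^1 ≅ Z and Ȟ^2 ≅ 0


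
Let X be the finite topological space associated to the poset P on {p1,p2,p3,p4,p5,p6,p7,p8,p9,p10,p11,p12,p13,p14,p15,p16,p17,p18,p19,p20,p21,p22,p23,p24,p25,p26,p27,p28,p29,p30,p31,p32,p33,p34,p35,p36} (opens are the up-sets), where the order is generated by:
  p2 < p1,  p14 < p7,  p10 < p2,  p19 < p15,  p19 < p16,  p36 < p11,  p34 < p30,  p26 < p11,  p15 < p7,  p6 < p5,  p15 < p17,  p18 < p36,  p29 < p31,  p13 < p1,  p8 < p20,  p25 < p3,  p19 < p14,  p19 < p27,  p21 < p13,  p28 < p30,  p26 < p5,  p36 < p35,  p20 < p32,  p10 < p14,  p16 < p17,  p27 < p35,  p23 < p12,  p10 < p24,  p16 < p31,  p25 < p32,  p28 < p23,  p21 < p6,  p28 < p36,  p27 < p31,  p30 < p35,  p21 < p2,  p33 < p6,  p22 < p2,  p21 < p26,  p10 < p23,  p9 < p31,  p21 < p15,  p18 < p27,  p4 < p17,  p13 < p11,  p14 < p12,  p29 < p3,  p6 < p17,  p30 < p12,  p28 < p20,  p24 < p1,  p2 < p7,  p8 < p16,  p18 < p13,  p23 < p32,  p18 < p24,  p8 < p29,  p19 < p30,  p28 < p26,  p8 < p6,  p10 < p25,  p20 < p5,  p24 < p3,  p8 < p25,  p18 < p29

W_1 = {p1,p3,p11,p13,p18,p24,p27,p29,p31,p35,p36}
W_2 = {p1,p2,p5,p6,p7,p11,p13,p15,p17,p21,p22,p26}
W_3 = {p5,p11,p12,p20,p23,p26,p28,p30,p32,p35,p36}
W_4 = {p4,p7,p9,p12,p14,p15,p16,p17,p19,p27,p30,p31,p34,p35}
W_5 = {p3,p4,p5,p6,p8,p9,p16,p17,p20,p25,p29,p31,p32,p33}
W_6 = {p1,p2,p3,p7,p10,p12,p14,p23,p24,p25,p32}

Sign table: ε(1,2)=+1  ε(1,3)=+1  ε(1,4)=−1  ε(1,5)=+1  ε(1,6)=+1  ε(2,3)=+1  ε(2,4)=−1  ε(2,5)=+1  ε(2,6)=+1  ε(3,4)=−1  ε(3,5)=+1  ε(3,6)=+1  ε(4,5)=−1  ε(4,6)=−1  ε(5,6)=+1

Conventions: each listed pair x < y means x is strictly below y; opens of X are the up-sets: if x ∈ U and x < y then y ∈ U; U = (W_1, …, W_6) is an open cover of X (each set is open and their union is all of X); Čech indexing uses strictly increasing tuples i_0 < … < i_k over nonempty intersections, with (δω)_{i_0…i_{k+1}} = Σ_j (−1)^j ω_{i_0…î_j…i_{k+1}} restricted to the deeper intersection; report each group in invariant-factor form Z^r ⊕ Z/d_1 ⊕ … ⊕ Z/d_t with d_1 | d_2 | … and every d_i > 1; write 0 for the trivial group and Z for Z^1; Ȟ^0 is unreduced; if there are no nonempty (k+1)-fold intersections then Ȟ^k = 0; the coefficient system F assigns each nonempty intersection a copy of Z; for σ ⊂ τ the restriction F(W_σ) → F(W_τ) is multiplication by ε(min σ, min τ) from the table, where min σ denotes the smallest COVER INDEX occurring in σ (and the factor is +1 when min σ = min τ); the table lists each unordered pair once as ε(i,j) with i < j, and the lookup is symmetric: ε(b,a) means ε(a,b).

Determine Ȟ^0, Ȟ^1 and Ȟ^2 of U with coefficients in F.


Ȟ^0 = Z, Ȟ^1 = 0, Ȟ^2 = Z/2

nonempty intersections:
  W12={p1,p11,p13} W13={p11,p35,p36} W14={p27,p31,p35} W15={p3,p29,p31} W16={p1,p3,p24} W23={p5,p11,p26} W24={p7,p15,p17} W25={p5,p6,p17} W26={p1,p2,p7} W34={p12,p30,p35} W35={p5,p20,p32} W36={p12,p23,p32} W45={p4,p9,p16,p17,p31} W46={p7,p12,p14} W56={p3,p25,p32}
  W123={p11} W126={p1} W134={p35} W145={p31} W156={p3} W235={p5} W245={p17} W246={p7} W346={p12} W356={p32}
C dims 6,15,10; δ0: rk 5, SNF 1^5; δ1: rk 10, SNF 1^9·2
Ȟ^0: (6−5)−0=1 ⇒ Z
Ȟ^1: (15−10)−5=0 ⇒ 0
Ȟ^2: (10−0)−10=0 plus torsion [2] ⇒ Z/2


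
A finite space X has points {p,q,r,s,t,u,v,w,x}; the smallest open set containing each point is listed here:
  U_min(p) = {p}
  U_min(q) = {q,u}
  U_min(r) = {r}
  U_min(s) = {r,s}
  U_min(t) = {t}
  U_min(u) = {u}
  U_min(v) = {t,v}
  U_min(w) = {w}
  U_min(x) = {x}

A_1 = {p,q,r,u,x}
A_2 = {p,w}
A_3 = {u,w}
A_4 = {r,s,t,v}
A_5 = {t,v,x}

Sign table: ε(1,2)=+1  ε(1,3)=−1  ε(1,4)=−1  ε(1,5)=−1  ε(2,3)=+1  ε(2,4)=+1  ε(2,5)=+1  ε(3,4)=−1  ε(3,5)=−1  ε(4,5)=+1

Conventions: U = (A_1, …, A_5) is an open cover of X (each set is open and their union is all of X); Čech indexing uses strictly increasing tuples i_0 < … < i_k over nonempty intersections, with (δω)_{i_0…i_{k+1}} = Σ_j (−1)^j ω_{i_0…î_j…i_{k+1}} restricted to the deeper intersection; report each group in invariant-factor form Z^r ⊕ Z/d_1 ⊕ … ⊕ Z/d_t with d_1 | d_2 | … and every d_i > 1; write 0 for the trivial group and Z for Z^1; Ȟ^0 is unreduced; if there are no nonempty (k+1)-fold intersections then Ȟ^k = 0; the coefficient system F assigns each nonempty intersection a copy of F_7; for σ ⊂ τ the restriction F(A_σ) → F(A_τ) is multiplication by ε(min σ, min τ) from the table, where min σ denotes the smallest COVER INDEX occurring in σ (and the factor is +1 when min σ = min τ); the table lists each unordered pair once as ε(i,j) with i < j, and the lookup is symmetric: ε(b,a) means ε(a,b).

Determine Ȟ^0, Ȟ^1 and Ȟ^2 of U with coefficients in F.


nerve of the cover:
  A12={p} A13={u} A14={r} A15={x} A23={w} A45={t,v}
C dims 5,6; δ0: rk_F7 5
Ȟ^0 = (5 − 5) − 0 = 0, so Ȟ^0 ≅ 0
Ȟ^1 = (6 − 0) − 5 = 1, so Ȟ^1 ≅ Z/7
Ȟ^2 = (0 − 0) − 0 = 0, so Ȟ^2 ≅ 0

Ȟ^0 ≅ 0; Ȟ^1 ≅ Z/7; Ȟ^2 ≅ 0


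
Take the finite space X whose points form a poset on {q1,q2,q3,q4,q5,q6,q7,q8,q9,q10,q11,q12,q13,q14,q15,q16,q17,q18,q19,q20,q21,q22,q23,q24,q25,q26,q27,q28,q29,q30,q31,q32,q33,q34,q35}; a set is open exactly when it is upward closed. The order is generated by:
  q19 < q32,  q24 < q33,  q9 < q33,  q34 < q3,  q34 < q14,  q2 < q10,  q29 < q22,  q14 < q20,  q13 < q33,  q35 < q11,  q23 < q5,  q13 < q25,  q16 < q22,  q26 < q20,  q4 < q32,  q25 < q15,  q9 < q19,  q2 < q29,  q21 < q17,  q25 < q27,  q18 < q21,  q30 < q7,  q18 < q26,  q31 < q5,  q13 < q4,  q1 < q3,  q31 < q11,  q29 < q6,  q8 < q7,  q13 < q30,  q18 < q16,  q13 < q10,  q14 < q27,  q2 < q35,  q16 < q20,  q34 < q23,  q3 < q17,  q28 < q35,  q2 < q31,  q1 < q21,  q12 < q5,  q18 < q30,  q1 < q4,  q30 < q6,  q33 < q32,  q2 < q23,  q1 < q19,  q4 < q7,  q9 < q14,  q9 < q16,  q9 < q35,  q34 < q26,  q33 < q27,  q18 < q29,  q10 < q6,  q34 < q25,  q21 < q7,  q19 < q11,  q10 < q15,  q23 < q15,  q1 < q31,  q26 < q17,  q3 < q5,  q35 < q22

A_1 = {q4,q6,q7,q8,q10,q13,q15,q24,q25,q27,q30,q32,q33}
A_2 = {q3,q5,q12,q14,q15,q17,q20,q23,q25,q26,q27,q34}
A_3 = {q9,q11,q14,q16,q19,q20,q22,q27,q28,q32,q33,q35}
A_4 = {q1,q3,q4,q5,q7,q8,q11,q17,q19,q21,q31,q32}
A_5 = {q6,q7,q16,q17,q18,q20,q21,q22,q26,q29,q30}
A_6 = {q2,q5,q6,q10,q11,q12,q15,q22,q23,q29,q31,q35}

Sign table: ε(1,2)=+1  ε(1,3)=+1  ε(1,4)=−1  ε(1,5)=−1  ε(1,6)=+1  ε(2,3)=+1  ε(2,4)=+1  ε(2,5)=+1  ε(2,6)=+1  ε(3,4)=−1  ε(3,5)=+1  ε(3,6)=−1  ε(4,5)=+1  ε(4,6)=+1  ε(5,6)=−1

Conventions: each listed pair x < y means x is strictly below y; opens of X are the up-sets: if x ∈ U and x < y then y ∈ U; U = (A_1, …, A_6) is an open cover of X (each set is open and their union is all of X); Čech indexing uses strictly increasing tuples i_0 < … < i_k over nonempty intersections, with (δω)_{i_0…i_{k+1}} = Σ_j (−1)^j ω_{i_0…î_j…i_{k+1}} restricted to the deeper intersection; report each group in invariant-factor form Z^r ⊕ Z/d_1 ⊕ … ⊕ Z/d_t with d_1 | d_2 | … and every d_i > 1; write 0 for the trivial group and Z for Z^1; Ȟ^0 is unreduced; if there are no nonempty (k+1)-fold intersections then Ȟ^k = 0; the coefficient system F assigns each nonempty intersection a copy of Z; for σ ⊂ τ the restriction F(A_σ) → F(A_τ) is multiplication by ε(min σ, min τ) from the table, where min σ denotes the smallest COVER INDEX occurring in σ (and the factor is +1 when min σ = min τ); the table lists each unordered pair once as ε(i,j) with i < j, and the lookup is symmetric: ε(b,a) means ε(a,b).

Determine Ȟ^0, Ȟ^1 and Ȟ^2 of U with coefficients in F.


cover nerve:
  A12={q15,q25,q27} A13={q27,q32,q33} A14={q4,q7,q8,q32} A15={q6,q7,q30} A16={q6,q10,q15} A23={q14,q20,q27} A24={q3,q5,q17} A25={q17,q20,q26} A26={q5,q12,q15,q23} A34={q11,q19,q32} A35={q16,q20,q22} A36={q11,q22,q35} A45={q7,q17,q21} A46={q5,q11,q31} A56={q6,q22,q29}
  A123={q27} A126={q15} A134={q32} A145={q7} A156={q6} A235={q20} A245={q17} A246={q5} A346={q11} A356={q22}
C dims 6,15,10; δ0: rk 6, SNF 1^5·2; δ1: rk 9, SNF 1^9
Ȟ^0: (6−6)−0=0 ⇒ 0
Ȟ^1: (15−9)−6=0 plus torsion [2] ⇒ Z/2
Ȟ^2: (10−0)−9=1 ⇒ Z

Ȟ^0(U;F) ≅ 0; Ȟ^1(U;F) ≅ Z/2; Ȟ^2(U;F) ≅ Z


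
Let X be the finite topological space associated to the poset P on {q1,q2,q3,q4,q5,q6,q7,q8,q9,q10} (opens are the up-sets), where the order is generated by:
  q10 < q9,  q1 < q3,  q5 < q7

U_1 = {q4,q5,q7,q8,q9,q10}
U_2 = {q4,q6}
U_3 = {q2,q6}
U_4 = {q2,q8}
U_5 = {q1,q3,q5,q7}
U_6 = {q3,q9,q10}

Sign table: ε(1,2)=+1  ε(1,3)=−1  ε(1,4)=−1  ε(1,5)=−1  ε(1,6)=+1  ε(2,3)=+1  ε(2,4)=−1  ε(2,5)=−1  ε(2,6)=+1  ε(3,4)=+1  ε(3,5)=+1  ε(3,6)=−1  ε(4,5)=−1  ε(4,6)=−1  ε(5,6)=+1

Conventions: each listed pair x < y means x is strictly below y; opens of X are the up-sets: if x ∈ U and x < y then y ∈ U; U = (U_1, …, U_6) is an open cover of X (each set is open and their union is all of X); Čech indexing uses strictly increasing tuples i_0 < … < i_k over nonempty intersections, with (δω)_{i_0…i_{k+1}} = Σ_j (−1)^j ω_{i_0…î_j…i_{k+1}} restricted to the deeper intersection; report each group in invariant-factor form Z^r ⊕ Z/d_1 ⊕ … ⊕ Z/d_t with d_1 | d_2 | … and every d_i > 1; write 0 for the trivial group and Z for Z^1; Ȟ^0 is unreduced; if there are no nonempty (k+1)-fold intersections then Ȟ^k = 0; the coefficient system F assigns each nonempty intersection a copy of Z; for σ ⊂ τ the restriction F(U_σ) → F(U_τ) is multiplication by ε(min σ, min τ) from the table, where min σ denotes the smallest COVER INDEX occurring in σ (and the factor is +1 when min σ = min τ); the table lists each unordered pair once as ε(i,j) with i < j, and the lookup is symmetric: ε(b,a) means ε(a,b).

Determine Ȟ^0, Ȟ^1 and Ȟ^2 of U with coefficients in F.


Ȟ^0(U;F) ≅ 0, Ȟ^1(U;F) ≅ Z ⊕ Z/2 and Ȟ^2(U;F) ≅ 0

nerve simplices:
  U12={q4} U14={q8} U15={q5,q7} U16={q9,q10} U23={q6} U34={q2} U56={q3}
C dims 6,7; δ0: rk 6, SNF 1^5·2
degree 0: 6−6−0 = 0 → Ȟ^0 ≅ 0
degree 1: 7−0−6 = 1 plus torsion [2] → Ȟ^1 ≅ Z ⊕ Z/2
degree 2: 0−0−0 = 0 → Ȟ^2 ≅ 0


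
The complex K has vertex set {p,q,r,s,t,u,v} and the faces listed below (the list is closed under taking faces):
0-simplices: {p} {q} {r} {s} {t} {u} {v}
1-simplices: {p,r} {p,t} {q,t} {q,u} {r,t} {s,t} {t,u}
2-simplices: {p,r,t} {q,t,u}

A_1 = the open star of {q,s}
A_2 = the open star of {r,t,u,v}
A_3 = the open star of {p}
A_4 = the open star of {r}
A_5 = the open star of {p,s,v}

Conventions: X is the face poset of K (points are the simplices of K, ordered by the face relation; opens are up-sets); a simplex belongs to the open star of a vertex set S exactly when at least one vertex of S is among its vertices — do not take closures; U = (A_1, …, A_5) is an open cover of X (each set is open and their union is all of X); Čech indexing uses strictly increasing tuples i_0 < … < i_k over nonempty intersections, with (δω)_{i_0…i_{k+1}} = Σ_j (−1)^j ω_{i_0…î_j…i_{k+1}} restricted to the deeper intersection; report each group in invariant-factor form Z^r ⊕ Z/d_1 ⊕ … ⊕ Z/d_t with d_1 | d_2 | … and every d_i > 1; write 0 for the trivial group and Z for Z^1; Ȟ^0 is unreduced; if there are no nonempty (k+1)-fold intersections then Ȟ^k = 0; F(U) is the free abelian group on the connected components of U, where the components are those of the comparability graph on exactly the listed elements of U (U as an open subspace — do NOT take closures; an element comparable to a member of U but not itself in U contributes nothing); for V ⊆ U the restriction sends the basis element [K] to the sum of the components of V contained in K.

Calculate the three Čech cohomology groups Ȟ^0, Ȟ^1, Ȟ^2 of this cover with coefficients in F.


Ȟ^0(U;F) ≅ Z^2, Ȟ^1(U;F) ≅ 0 and Ȟ^2(U;F) ≅ 0

cover nerve:
  A1={{q},{s},{q,t},{q,u},{s,t},{q,t,u}} A2={{r},{t},{u},{v},{p,r},{p,t},{q,t},{q,u},{r,t},{s,t},{t,u},{p,r,t},{q,t,u}} A3={{p},{p,r},{p,t},{p,r,t}} A4={{r},{p,r},{r,t},{p,r,t}} A5={{p},{s},{v},{p,r},{p,t},{s,t},{p,r,t}}
  A12={{q,t},{q,u},{s,t},{q,t,u}} A15={{s},{s,t}} A23={{p,r},{p,t},{p,r,t}} A24={{r},{p,r},{r,t},{p,r,t}} A25={{v},{p,r},{p,t},{s,t},{p,r,t}} A34={{p,r},{p,r,t}} A35={{p},{p,r},{p,t},{p,r,t}} A45={{p,r},{p,r,t}}
  A125={{s,t}} A234={{p,r},{p,r,t}} A235={{p,r},{p,t},{p,r,t}} A245={{p,r},{p,r,t}} A345={{p,r},{p,r,t}}
  A2345={{p,r},{p,r,t}}
components per intersection:
  A1: {{q},{q,t},{q,u},{q,t,u}} {{s},{s,t}}
  A2: {{r},{t},{u},{p,r},{p,t},{q,t},{q,u},{r,t},{s,t},{t,u},{p,r,t},{q,t,u}} {{v}}
  A3: {{p},{p,r},{p,t},{p,r,t}}
  A4: {{r},{p,r},{r,t},{p,r,t}}
  A5: {{p},{p,r},{p,t},{p,r,t}} {{s},{s,t}} {{v}}
  A12: {{q,t},{q,u},{q,t,u}} {{s,t}}
  A15: {{s},{s,t}}
  A23: {{p,r},{p,t},{p,r,t}}
  A24: {{r},{p,r},{r,t},{p,r,t}}
  A25: {{v}} {{p,r},{p,t},{p,r,t}} {{s,t}}
  A34: {{p,r},{p,r,t}}
  A35: {{p},{p,r},{p,t},{p,r,t}}
  A45: {{p,r},{p,r,t}}
  A125: {{s,t}}
  A234: {{p,r},{p,r,t}}
  A235: {{p,r},{p,t},{p,r,t}}
  A245: {{p,r},{p,r,t}}
  A345: {{p,r},{p,r,t}}
  A2345: {{p,r},{p,r,t}}
C dims 9,11,5,1; δ0: rk 7, SNF 1^7; δ1: rk 4, SNF 1^4; δ2: rk 1, SNF 1^1
Ȟ^0: (9−7)−0=2 ⇒ Z^2
Ȟ^1: (11−4)−7=0 ⇒ 0
Ȟ^2: (5−1)−4=0 ⇒ 0


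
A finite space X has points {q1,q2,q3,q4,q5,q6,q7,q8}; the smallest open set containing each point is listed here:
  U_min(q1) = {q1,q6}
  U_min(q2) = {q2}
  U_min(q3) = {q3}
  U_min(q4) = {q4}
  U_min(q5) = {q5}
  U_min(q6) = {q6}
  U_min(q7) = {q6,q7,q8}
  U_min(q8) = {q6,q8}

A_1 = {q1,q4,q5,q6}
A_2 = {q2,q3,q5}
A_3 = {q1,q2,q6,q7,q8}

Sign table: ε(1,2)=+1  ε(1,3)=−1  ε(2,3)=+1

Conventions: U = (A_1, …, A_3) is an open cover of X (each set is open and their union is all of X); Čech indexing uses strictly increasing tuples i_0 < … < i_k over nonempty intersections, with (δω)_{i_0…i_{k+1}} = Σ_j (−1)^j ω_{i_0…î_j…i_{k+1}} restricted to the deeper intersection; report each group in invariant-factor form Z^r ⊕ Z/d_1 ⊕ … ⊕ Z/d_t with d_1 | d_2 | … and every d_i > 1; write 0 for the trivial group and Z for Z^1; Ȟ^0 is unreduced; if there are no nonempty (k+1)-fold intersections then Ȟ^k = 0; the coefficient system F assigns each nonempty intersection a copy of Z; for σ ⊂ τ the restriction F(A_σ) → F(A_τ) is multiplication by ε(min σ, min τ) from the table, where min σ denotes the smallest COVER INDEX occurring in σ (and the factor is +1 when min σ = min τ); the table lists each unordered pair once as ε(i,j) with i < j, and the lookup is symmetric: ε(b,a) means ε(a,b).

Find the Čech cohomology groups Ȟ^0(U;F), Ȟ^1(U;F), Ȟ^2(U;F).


Ȟ^0 = 0, Ȟ^1 = Z/2 and Ȟ^2 = 0

intersection data:
  A12={q5} A13={q1,q6} A23={q2}
C dims 3,3; δ0: rk 3, SNF 1^2·2
Ȟ^0 = (3 − 3) − 0 = 0, so Ȟ^0 ≅ 0
Ȟ^1 = (3 − 0) − 3 = 0 plus torsion [2], so Ȟ^1 ≅ Z/2
Ȟ^2 = (0 − 0) − 0 = 0, so Ȟ^2 ≅ 0


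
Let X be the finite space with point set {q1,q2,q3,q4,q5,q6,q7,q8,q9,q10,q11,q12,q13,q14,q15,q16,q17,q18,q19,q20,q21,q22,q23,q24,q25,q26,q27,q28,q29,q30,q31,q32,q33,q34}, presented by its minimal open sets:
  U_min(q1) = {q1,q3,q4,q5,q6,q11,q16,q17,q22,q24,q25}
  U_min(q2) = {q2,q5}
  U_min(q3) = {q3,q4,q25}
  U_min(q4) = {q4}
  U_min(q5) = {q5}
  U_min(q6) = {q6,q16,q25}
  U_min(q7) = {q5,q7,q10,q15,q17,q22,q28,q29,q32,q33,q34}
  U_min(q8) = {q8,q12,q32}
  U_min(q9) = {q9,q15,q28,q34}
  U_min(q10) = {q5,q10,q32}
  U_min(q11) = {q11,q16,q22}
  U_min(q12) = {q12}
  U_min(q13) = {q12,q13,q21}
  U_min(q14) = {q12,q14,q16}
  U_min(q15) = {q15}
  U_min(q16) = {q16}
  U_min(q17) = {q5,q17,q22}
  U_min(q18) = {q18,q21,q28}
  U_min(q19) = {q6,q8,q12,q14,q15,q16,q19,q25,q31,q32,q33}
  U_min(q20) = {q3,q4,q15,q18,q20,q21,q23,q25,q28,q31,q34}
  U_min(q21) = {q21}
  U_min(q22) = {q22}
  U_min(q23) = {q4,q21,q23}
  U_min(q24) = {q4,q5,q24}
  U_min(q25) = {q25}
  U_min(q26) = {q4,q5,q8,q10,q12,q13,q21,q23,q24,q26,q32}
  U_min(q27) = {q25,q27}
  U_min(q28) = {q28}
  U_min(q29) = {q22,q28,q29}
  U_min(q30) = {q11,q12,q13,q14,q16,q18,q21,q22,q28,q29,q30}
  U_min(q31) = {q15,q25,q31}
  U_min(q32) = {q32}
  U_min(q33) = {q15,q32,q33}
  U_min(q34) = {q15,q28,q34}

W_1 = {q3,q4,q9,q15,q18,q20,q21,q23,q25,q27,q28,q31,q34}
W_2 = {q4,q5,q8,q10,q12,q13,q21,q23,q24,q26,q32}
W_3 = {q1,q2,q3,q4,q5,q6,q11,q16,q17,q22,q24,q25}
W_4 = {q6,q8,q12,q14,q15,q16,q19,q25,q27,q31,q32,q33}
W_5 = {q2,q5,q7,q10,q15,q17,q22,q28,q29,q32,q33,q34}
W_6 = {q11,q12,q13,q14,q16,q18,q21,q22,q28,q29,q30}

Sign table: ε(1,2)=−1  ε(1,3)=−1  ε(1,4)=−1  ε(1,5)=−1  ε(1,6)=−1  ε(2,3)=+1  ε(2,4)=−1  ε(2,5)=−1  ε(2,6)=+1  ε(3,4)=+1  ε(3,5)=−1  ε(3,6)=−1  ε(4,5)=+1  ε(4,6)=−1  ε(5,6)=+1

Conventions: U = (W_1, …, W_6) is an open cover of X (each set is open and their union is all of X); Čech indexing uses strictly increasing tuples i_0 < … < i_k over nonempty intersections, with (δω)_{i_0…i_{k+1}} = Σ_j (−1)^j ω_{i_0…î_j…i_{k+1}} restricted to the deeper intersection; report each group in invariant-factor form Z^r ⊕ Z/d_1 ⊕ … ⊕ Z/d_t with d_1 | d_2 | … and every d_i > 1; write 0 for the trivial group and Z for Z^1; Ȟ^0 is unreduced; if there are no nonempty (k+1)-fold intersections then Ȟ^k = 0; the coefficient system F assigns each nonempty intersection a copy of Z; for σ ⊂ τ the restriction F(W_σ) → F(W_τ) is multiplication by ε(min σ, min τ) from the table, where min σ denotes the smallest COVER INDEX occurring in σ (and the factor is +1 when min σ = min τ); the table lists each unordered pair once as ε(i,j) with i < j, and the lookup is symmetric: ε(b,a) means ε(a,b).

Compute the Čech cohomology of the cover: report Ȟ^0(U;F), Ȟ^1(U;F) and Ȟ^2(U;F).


Ȟ^0 ≅ 0,  Ȟ^1 ≅ Z/2,  Ȟ^2 ≅ Z

nonempty intersections:
  W12={q4,q21,q23} W13={q3,q4,q25} W14={q15,q25,q27,q31} W15={q15,q28,q34} W16={q18,q21,q28} W23={q4,q5,q24} W24={q8,q12,q32} W25={q5,q10,q32} W26={q12,q13,q21} W34={q6,q16,q25} W35={q2,q5,q17,q22} W36={q11,q16,q22} W45={q15,q32,q33} W46={q12,q14,q16} W56={q22,q28,q29}
  W123={q4} W126={q21} W134={q25} W145={q15} W156={q28} W235={q5} W245={q32} W246={q12} W346={q16} W356={q22}
C dims 6,15,10; δ0: rk 6, SNF 1^5·2; δ1: rk 9, SNF 1^9
Ȟ^0: (6−6)−0=0 ⇒ 0
Ȟ^1: (15−9)−6=0 plus torsion [2] ⇒ Z/2
Ȟ^2: (10−0)−9=1 ⇒ Z


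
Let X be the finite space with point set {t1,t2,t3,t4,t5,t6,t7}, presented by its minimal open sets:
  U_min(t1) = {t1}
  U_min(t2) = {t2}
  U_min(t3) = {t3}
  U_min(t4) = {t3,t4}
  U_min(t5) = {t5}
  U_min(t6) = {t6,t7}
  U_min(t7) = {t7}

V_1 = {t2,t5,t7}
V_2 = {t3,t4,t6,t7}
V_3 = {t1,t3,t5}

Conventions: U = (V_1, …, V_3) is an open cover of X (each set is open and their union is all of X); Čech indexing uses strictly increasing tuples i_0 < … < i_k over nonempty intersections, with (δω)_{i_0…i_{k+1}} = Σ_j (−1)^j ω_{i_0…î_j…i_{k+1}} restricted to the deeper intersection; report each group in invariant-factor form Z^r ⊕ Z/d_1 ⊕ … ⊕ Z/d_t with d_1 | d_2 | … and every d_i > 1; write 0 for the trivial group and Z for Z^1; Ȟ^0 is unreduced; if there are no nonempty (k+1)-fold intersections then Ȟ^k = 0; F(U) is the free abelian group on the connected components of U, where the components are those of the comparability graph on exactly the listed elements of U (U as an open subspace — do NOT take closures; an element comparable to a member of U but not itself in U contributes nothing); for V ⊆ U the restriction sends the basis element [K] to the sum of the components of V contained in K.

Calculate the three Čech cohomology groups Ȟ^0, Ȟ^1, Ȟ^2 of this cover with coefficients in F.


nonempty intersections:
  V12={t7} V13={t5} V23={t3}
components per intersection:
  V1: {t2} {t5} {t7}
  V2: {t3,t4} {t6,t7}
  V3: {t1} {t3} {t5}
  V12: {t7}
  V13: {t5}
  V23: {t3}
C dims 8,3; δ0: rk 3, SNF 1^3
Ȟ^0: (8−3)−0=5 ⇒ Z^5
Ȟ^1: (3−0)−3=0 ⇒ 0
Ȟ^2: (0−0)−0=0 ⇒ 0

Ȟ^0 = Z^5,  Ȟ^1 = 0,  Ȟ^2 = 0


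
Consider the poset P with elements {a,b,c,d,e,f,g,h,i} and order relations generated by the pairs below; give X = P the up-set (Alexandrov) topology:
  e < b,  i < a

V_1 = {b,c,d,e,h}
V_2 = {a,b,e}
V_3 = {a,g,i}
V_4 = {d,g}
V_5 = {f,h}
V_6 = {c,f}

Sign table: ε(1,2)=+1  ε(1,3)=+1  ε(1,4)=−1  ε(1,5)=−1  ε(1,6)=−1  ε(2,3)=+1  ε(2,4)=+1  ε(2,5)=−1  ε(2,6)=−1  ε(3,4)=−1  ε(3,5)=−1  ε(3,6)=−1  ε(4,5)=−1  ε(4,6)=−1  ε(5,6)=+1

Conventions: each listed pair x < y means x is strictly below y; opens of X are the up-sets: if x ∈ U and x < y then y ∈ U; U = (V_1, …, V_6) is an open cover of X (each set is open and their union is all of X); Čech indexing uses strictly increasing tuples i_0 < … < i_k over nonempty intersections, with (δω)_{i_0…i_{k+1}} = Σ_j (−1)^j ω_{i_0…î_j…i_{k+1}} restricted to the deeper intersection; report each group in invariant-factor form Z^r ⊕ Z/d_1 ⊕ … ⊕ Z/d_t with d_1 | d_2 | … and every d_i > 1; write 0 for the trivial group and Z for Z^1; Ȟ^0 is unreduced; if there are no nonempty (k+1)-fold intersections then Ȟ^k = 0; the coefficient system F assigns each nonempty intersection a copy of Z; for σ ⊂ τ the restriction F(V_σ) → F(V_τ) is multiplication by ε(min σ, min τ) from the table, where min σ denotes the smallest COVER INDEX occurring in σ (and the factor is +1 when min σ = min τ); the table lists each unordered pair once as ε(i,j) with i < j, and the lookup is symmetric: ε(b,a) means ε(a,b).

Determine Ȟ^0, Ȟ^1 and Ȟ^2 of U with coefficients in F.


intersection data:
  V12={b,e} V14={d} V15={h} V16={c} V23={a} V34={g} V56={f}
C dims 6,7; δ0: rk 5, SNF 1^5
Ȟ^0 = (6 − 5) − 0 = 1, so Ȟ^0 ≅ Z
Ȟ^1 = (7 − 0) − 5 = 2, so Ȟ^1 ≅ Z^2
Ȟ^2 = (0 − 0) − 0 = 0, so Ȟ^2 ≅ 0

Ȟ^0(U;F) ≅ Z; Ȟ^1(U;F) ≅ Z^2; Ȟ^2(U;F) ≅ 0


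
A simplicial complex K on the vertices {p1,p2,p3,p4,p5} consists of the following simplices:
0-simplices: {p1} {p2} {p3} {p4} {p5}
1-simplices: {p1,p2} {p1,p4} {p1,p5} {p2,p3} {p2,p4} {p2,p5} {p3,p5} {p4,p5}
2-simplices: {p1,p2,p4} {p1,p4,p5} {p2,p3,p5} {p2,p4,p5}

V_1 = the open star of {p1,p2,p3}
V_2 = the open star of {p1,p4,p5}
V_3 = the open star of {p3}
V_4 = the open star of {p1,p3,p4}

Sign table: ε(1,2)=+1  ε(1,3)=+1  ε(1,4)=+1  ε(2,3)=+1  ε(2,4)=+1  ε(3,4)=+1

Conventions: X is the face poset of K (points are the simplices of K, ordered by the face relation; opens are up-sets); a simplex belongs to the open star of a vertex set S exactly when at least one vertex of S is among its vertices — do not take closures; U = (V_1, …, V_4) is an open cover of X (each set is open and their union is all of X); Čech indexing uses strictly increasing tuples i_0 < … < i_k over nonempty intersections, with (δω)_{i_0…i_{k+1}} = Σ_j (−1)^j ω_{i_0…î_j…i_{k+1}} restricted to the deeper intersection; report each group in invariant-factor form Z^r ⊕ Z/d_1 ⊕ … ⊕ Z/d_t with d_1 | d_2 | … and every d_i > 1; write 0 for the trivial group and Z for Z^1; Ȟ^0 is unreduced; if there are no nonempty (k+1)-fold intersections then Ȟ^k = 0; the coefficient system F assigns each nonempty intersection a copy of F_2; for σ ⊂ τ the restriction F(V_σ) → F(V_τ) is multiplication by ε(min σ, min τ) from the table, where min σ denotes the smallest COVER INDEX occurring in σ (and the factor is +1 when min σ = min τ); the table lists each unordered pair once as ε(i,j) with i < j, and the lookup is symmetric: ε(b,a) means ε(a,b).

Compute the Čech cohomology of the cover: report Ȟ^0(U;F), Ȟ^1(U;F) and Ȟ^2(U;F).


nerve of the cover:
  V1={{p1},{p2},{p3},{p1,p2},{p1,p4},{p1,p5},{p2,p3},{p2,p4},{p2,p5},{p3,p5},{p1,p2,p4},{p1,p4,p5},{p2,p3,p5},{p2,p4,p5}} V2={{p1},{p4},{p5},{p1,p2},{p1,p4},{p1,p5},{p2,p4},{p2,p5},{p3,p5},{p4,p5},{p1,p2,p4},{p1,p4,p5},{p2,p3,p5},{p2,p4,p5}} V3={{p3},{p2,p3},{p3,p5},{p2,p3,p5}} V4={{p1},{p3},{p4},{p1,p2},{p1,p4},{p1,p5},{p2,p3},{p2,p4},{p3,p5},{p4,p5},{p1,p2,p4},{p1,p4,p5},{p2,p3,p5},{p2,p4,p5}}
  V12={{p1},{p1,p2},{p1,p4},{p1,p5},{p2,p4},{p2,p5},{p3,p5},{p1,p2,p4},{p1,p4,p5},{p2,p3,p5},{p2,p4,p5}} V13={{p3},{p2,p3},{p3,p5},{p2,p3,p5}} V14={{p1},{p3},{p1,p2},{p1,p4},{p1,p5},{p2,p3},{p2,p4},{p3,p5},{p1,p2,p4},{p1,p4,p5},{p2,p3,p5},{p2,p4,p5}} V23={{p3,p5},{p2,p3,p5}} V24={{p1},{p4},{p1,p2},{p1,p4},{p1,p5},{p2,p4},{p3,p5},{p4,p5},{p1,p2,p4},{p1,p4,p5},{p2,p3,p5},{p2,p4,p5}} V34={{p3},{p2,p3},{p3,p5},{p2,p3,p5}}
  V123={{p3,p5},{p2,p3,p5}} V124={{p1},{p1,p2},{p1,p4},{p1,p5},{p2,p4},{p3,p5},{p1,p2,p4},{p1,p4,p5},{p2,p3,p5},{p2,p4,p5}} V134={{p3},{p2,p3},{p3,p5},{p2,p3,p5}} V234={{p3,p5},{p2,p3,p5}}
  V1234={{p3,p5},{p2,p3,p5}}
C dims 4,6,4,1; δ0: rk_F2 3; δ1: rk_F2 3; δ2: rk_F2 1
Ȟ^0 = (4 − 3) − 0 = 1, so Ȟ^0 ≅ Z/2
Ȟ^1 = (6 − 3) − 3 = 0, so Ȟ^1 ≅ 0
Ȟ^2 = (4 − 1) − 3 = 0, so Ȟ^2 ≅ 0

Ȟ^0 = Z/2; Ȟ^1 = 0; Ȟ^2 = 0


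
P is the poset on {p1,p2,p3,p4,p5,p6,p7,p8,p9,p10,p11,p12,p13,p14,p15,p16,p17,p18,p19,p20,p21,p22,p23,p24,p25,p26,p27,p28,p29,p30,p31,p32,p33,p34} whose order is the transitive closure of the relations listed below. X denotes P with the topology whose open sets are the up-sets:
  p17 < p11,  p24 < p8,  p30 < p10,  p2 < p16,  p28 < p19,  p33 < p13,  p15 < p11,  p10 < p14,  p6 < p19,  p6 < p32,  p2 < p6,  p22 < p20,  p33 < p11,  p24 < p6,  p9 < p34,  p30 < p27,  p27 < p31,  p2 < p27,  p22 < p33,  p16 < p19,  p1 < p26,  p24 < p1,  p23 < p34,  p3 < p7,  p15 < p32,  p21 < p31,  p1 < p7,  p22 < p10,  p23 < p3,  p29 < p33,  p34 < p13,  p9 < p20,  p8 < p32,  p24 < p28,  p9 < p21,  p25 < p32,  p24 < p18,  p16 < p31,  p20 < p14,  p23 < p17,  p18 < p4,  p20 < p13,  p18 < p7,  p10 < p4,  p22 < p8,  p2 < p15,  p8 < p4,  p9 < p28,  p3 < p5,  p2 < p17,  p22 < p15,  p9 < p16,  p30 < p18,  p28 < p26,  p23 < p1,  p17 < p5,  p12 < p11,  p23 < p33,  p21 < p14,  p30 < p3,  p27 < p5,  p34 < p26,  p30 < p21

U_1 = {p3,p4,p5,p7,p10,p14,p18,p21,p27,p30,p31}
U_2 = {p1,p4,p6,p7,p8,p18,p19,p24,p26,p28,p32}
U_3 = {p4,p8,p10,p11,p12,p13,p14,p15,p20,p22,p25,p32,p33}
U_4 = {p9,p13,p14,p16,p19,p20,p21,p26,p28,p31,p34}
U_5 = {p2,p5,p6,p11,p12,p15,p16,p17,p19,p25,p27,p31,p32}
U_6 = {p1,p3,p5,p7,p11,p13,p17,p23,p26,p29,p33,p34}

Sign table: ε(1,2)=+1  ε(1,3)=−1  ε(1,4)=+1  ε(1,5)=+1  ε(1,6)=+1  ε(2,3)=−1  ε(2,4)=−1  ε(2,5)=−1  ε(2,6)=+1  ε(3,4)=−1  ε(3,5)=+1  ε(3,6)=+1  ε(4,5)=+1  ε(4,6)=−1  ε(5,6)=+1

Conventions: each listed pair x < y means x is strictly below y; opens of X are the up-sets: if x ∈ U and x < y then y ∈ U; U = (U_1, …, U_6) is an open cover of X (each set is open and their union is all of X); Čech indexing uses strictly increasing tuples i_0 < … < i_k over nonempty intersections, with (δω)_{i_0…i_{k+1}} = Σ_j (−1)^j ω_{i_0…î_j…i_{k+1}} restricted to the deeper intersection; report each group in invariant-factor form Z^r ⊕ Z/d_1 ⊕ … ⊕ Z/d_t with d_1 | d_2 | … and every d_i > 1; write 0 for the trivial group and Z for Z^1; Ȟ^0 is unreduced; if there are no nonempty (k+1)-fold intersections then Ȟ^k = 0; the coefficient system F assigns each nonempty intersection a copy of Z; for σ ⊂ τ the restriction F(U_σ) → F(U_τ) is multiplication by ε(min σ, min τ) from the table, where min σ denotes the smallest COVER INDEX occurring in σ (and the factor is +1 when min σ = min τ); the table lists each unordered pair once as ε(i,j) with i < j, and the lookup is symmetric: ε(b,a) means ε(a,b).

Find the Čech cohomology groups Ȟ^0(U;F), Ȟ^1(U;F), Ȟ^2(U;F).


Ȟ^0 ≅ 0, Ȟ^1 ≅ Z/2, Ȟ^2 ≅ Z

nerve of the cover:
  U12={p4,p7,p18} U13={p4,p10,p14} U14={p14,p21,p31} U15={p5,p27,p31} U16={p3,p5,p7} U23={p4,p8,p32} U24={p19,p26,p28} U25={p6,p19,p32} U26={p1,p7,p26} U34={p13,p14,p20} U35={p11,p12,p15,p25,p32} U36={p11,p13,p33} U45={p16,p19,p31} U46={p13,p26,p34} U56={p5,p11,p17}
  U123={p4} U126={p7} U134={p14} U145={p31} U156={p5} U235={p32} U245={p19} U246={p26} U346={p13} U356={p11}
C dims 6,15,10; δ0: rk 6, SNF 1^5·2; δ1: rk 9, SNF 1^9
Ȟ^0 = (6 − 6) − 0 = 0, so Ȟ^0 ≅ 0
Ȟ^1 = (15 − 9) − 6 = 0 plus torsion [2], so Ȟ^1 ≅ Z/2
Ȟ^2 = (10 − 0) − 9 = 1, so Ȟ^2 ≅ Z
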